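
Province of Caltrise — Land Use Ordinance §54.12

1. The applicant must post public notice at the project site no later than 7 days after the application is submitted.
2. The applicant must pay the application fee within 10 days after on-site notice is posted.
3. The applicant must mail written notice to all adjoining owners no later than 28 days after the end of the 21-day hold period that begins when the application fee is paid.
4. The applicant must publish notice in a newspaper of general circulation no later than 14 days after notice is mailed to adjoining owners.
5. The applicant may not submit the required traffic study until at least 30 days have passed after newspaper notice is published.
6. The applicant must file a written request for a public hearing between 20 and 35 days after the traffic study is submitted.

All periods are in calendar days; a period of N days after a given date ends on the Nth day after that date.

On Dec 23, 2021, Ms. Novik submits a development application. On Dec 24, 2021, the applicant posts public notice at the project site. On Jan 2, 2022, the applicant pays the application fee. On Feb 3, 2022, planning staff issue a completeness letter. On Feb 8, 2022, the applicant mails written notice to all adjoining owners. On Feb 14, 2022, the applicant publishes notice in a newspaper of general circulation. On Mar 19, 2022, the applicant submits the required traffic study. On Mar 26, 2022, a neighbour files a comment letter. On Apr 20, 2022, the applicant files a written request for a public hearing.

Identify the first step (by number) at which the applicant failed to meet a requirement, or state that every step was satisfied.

(1) due by Dec 23, 2021 + 7 days = Dec 30, 2021; done Dec 24, 2021 — timely.
(2) due by Dec 24, 2021 + 10 days = Jan 3, 2022; done Jan 2, 2022 — timely.
(3) due by Jan 23, 2022 + 28 days = Feb 20, 2022; completed Feb 8, 2022, before the deadline.
(4) due by Feb 8, 2022 + 14 days = Feb 22, 2022; done Feb 14, 2022 — timely.
(5) permitted from Feb 14, 2022 + 30 days = Mar 16, 2022 onward; Mar 19, 2022 is on or after that date.
(6) the permitted window runs from Mar 19, 2022 + 20 = Apr 8, 2022 to Mar 19, 2022 + 35 = Apr 23, 2022; done Apr 20, 2022 — within the window.

None — every step was satisfied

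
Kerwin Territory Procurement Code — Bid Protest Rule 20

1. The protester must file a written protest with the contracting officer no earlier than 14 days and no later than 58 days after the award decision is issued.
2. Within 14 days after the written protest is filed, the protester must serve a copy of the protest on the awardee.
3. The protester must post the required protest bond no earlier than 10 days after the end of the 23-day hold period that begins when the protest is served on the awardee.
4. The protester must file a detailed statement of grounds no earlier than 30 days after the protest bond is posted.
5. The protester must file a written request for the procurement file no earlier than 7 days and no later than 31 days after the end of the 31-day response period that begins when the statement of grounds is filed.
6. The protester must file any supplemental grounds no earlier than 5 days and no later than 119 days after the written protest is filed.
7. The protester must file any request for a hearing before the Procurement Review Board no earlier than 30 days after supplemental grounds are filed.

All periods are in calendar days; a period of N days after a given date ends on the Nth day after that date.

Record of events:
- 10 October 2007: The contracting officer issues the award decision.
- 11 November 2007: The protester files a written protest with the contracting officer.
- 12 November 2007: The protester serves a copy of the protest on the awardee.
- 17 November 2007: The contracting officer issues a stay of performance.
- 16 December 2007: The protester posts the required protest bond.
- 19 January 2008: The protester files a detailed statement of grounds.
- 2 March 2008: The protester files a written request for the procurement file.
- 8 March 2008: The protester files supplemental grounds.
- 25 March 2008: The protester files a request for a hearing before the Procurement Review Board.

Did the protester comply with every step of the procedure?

Step 1 — 14 and 58 days from 10 October 2007 (when the award decision is issued) are 24 October 2007 and 7 December 2007 respectively; 11 November 2007 falls inside that range.
Step 2 — counting 14 days from 11 November 2007 (when the written protest is filed) gives a deadline of 25 November 2007; done 12 November 2007 — timely.
Step 3 — must wait 10 days from 5 December 2007 (end of the 23-day hold period, which began when the protest is served on the awardee on 12 November 2007), so not before 15 December 2007; 16 December 2007 is on or after that date.
Step 4 — must wait 30 days from 16 December 2007 (when the protest bond is posted), so not before 15 January 2008; 19 January 2008 is on or after that date.
Step 5 — 7 and 31 days from 19 February 2008 (end of the 31-day response period, which began when the statement of grounds is filed on 19 January 2008) are 26 February 2008 and 21 March 2008 respectively; done 2 March 2008, which is between those dates.
Step 6 — 5 and 119 days from 11 November 2007 (when the written protest is filed) are 16 November 2007 and 9 March 2008 respectively; 8 March 2008 falls inside that range.
Step 7 — must wait 30 days from 8 March 2008 (when supplemental grounds are filed), so not before 7 April 2008; 25 March 2008 is 13 days before the earliest permitted date.
No need to go further; step 7 was not satisfied.

No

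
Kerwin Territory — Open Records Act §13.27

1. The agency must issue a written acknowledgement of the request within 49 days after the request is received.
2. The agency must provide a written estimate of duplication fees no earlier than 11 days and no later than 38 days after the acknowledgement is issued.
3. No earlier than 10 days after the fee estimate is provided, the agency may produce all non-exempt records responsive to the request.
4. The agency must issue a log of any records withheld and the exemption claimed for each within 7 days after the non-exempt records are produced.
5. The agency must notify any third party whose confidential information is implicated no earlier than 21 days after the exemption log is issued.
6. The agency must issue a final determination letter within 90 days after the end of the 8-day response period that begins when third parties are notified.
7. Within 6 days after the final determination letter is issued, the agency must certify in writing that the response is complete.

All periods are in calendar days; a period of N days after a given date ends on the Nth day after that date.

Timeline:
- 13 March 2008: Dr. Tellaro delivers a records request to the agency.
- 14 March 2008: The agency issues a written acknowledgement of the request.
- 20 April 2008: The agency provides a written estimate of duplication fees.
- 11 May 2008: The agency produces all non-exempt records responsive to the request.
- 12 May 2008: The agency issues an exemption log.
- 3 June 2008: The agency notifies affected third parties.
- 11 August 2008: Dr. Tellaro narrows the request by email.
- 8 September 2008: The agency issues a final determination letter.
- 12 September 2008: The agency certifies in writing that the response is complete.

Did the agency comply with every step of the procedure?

Yes

Step 1 — counting 49 days from 13 March 2008 (when the request is received) gives a deadline of 1 May 2008; 14 March 2008 is within that limit.
Step 2 — 11 and 38 days from 14 March 2008 (when the acknowledgement is issued) are 25 March 2008 and 21 April 2008 respectively; 20 April 2008 falls inside that range.
Step 3 — must wait 10 days from 20 April 2008 (when the fee estimate is provided), so not before 30 April 2008; done 11 May 2008, after the minimum wait.
Step 4 — counting 7 days from 11 May 2008 (when the non-exempt records are produced) gives a deadline of 18 May 2008; done 12 May 2008 — timely.
Step 5 — must wait 21 days from 12 May 2008 (when the exemption log is issued), so not before 2 June 2008; done 3 June 2008 — permitted.
Step 6 — counting 90 days from 11 June 2008 (end of the 8-day response period, which began when third parties are notified on 3 June 2008) gives a deadline of 9 September 2008; done 8 September 2008 — timely.
Step 7 — counting 6 days from 8 September 2008 (when the final determination letter is issued) gives a deadline of 14 September 2008; done 12 September 2008 — timely.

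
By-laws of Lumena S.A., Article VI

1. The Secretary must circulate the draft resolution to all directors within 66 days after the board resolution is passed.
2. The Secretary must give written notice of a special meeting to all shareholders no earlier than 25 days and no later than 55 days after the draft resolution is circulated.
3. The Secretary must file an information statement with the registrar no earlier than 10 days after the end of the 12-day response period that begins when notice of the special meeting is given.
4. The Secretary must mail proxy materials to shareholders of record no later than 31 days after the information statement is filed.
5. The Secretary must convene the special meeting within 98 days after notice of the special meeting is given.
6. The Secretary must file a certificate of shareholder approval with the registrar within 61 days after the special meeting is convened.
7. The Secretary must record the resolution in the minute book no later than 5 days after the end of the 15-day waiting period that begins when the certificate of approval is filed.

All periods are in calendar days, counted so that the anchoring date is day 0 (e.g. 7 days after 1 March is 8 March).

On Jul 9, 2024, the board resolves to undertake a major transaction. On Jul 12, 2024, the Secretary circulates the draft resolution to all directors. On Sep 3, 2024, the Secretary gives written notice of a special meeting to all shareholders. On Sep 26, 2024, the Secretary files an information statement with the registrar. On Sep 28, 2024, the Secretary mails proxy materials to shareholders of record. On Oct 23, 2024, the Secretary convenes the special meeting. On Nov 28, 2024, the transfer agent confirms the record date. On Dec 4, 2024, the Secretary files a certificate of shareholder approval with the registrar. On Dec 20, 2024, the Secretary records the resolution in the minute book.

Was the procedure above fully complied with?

(1) due by Jul 9, 2024 + 66 days = Sep 13, 2024; done Jul 12, 2024 — timely.
(2) the permitted window runs from Jul 12, 2024 + 25 = Aug 6, 2024 to Jul 12, 2024 + 55 = Sep 5, 2024; done Sep 3, 2024, which is between those dates.
(3) permitted from Sep 15, 2024 + 10 days = Sep 25, 2024 onward; Sep 26, 2024 is on or after that date.
(4) due by Sep 26, 2024 + 31 days = Oct 27, 2024; completed Sep 28, 2024, before the deadline.
(5) due by Sep 3, 2024 + 98 days = Dec 10, 2024; done Oct 23, 2024 — timely.
(6) due by Oct 23, 2024 + 61 days = Dec 23, 2024; Dec 4, 2024 is within that limit.
(7) due by Dec 19, 2024 + 5 days = Dec 24, 2024; completed Dec 20, 2024, before the deadline.

Yes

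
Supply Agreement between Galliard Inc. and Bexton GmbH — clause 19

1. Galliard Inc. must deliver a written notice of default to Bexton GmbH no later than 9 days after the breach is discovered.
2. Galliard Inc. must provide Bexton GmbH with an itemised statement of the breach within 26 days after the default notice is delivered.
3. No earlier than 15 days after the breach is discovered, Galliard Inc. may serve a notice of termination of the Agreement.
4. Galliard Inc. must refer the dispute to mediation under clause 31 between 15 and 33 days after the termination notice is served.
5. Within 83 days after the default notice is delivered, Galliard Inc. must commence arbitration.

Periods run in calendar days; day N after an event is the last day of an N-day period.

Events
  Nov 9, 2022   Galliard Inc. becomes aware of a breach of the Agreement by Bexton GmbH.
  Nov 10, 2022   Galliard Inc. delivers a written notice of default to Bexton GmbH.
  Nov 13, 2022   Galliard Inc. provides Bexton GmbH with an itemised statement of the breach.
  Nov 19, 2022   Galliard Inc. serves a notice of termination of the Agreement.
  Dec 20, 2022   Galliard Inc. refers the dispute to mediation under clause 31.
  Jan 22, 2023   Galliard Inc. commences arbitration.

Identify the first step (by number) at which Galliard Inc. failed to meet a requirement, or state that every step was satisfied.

Step 1 — counting 9 days from Nov 9, 2022 (when the breach is discovered) gives a deadline of Nov 18, 2022; Nov 10, 2022 is within that limit.
Step 2 — counting 26 days from Nov 10, 2022 (when the default notice is delivered) gives a deadline of Dec 6, 2022; done Nov 13, 2022 — timely.
Step 3 — must wait 15 days from Nov 9, 2022 (when the breach is discovered), so not before Nov 24, 2022; acted on Nov 19, 2022, 5 days prematurely.
No need to go further; step 3 was not satisfied.

Step 3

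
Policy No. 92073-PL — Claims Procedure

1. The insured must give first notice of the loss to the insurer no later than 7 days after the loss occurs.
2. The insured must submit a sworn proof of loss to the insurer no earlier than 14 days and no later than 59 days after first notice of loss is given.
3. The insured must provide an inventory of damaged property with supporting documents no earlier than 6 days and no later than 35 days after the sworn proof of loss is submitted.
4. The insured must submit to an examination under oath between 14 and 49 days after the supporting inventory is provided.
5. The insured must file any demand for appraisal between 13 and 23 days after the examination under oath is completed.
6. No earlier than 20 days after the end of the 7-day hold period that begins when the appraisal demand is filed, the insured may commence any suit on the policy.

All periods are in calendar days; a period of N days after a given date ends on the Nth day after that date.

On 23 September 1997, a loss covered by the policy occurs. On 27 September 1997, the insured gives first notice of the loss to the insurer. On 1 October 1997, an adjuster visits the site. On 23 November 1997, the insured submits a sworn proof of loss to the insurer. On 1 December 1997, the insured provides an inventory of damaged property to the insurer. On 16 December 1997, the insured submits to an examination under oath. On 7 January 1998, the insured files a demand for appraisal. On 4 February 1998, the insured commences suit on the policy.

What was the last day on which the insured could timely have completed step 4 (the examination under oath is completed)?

Step 4 runs from 1 December 1997, when the supporting inventory is provided. The window is 14–49 days after 1 December 1997; it closes on 19 January 1998.

19 January 1998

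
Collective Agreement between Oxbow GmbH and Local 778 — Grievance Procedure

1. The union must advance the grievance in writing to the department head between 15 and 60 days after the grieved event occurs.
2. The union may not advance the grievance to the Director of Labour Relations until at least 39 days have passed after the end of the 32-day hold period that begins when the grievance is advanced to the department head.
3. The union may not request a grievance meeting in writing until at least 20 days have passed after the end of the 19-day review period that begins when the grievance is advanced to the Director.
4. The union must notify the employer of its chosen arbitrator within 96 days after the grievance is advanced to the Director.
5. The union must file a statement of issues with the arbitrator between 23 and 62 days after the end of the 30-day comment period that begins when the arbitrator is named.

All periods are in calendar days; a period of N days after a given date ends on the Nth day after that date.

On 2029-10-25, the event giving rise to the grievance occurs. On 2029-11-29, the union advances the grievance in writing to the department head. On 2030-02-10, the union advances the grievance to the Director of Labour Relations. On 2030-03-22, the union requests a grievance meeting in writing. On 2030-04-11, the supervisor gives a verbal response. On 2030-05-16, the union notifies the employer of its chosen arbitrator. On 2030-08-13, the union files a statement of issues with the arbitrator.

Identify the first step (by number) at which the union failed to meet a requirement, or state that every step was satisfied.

None — every step was satisfied

Step 1: the window is 15–60 days after 2029-10-25 (when the grieved event occurs), so 2029-11-09 through 2029-12-24; done 2029-11-29 — within the window.
Step 2: the earliest permitted date is 39 days after 2029-12-31 (end of the 32-day hold period, which began when the grievance is advanced to the department head on 2029-11-29), i.e. 2030-02-08; done 2030-02-10 — permitted.
Step 3: the earliest permitted date is 20 days after 2030-03-01 (end of the 19-day review period, which began when the grievance is advanced to the Director on 2030-02-10), i.e. 2030-03-21; done 2030-03-22, after the minimum wait.
Step 4: 96 days after 2030-02-10 (when the grievance is advanced to the Director) is 2030-05-17; done 2030-05-16 — timely.
Step 5: the window is 23–62 days after 2030-06-15 (end of the 30-day comment period, which began when the arbitrator is named on 2030-05-16), so 2030-07-08 through 2030-08-16; 2030-08-13 falls inside that range.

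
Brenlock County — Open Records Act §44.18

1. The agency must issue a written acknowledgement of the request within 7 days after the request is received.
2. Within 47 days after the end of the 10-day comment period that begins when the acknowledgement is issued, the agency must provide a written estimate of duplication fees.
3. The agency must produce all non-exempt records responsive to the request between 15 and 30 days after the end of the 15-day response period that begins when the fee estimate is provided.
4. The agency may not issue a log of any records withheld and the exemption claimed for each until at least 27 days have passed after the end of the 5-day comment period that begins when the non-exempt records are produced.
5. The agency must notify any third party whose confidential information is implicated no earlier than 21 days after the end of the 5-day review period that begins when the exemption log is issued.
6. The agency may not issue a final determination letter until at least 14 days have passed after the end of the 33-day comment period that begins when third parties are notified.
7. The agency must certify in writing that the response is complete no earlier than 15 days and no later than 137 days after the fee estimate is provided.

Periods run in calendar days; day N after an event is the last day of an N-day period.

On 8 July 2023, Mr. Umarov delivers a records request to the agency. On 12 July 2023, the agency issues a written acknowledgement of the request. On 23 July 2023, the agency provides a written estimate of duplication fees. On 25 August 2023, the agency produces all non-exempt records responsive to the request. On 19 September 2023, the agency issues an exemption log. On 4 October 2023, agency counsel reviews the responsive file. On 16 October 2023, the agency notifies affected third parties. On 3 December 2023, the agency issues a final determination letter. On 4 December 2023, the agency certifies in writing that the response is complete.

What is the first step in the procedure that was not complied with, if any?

Step 1: 7 days after 8 July 2023 (when the request is received) is 15 July 2023; 12 July 2023 is within that limit.
Step 2: 47 days after 22 July 2023 (end of the 10-day comment period, which began when the acknowledgement is issued on 12 July 2023) is 7 September 2023; completed 23 July 2023, before the deadline.
Step 3: the window is 15–30 days after 7 August 2023 (end of the 15-day response period, which began when the fee estimate is provided on 23 July 2023), so 22 August 2023 through 6 September 2023; 25 August 2023 falls inside that range.
Step 4: the earliest permitted date is 27 days after 30 August 2023 (end of the 5-day comment period, which began when the non-exempt records are produced on 25 August 2023), i.e. 26 September 2023; done 19 September 2023 — 7 days too early.
The analysis stops there.

Step 4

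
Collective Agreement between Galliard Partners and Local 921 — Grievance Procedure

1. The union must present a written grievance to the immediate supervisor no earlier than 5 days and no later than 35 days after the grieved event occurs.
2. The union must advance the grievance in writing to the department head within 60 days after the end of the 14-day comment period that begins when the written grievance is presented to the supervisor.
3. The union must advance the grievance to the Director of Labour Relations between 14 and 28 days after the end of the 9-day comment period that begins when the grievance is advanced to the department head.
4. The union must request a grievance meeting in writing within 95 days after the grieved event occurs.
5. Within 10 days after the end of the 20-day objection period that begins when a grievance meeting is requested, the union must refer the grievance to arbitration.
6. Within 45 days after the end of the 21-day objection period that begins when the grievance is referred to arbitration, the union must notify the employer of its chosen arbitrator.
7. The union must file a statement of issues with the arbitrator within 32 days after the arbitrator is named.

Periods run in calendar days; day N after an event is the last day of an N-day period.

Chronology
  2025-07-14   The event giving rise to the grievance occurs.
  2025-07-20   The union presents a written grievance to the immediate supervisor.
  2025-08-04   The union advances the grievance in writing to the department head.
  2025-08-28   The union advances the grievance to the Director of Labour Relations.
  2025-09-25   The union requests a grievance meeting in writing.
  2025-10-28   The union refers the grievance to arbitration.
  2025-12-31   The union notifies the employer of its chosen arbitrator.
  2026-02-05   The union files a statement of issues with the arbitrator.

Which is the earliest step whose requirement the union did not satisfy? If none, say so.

(1) the permitted window runs from 2025-07-14 + 5 = 2025-07-19 to 2025-07-14 + 35 = 2025-08-18; done 2025-07-20 — within the window.
(2) due by 2025-08-03 + 60 days = 2025-10-02; done 2025-08-04 — timely.
(3) the permitted window runs from 2025-08-13 + 14 = 2025-08-27 to 2025-08-13 + 28 = 2025-09-10; 2025-08-28 falls inside that range.
(4) due by 2025-07-14 + 95 days = 2025-10-17; completed 2025-09-25, before the deadline.
(5) due by 2025-10-15 + 10 days = 2025-10-25; done 2025-10-28 — 3 days late.
The procedure was therefore not followed at step 5.

Step 5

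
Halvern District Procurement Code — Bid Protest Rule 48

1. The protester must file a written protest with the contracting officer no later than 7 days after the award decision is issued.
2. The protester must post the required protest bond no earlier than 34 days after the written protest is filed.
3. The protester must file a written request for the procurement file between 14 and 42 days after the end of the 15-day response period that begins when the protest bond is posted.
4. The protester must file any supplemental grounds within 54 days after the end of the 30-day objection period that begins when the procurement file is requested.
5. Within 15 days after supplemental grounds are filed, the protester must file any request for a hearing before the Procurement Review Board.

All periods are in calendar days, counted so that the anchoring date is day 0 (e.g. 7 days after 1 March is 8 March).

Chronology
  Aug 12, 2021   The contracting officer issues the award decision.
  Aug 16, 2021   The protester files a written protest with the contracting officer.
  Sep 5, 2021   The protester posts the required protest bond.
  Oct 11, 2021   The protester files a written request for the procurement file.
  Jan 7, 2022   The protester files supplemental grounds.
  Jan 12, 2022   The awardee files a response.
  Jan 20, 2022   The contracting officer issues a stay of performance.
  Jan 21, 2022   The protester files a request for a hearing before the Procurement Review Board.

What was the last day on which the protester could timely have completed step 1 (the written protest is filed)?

Aug 19, 2021

Step 1 runs from Aug 12, 2021, when the award decision is issued. 7 days after Aug 12, 2021 is Aug 19, 2021.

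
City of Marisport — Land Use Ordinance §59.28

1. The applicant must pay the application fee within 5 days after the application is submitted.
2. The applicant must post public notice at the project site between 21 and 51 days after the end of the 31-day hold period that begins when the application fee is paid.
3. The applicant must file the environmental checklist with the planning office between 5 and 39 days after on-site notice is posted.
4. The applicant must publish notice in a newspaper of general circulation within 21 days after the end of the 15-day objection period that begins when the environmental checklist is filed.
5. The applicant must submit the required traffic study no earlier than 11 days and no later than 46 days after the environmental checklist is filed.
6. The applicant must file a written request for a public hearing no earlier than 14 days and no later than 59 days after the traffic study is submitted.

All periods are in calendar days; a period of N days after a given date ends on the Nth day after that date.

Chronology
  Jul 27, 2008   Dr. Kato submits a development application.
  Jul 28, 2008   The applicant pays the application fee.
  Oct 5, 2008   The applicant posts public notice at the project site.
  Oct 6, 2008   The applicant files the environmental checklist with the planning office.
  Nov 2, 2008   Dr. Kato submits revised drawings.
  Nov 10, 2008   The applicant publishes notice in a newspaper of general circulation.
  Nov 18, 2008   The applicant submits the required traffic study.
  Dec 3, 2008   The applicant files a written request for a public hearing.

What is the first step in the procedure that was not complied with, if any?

Step 3

Step 1: 5 days after Jul 27, 2008 (when the application is submitted) is Aug 1, 2008; Jul 28, 2008 is within that limit.
Step 2: the window is 21–51 days after Aug 28, 2008 (end of the 31-day hold period, which began when the application fee is paid on Jul 28, 2008), so Sep 18, 2008 through Oct 18, 2008; done Oct 5, 2008, which is between those dates.
Step 3: the window is 5–39 days after Oct 5, 2008 (when on-site notice is posted), so Oct 10, 2008 through Nov 13, 2008; Oct 6, 2008 is 4 days too early.
The analysis stops there.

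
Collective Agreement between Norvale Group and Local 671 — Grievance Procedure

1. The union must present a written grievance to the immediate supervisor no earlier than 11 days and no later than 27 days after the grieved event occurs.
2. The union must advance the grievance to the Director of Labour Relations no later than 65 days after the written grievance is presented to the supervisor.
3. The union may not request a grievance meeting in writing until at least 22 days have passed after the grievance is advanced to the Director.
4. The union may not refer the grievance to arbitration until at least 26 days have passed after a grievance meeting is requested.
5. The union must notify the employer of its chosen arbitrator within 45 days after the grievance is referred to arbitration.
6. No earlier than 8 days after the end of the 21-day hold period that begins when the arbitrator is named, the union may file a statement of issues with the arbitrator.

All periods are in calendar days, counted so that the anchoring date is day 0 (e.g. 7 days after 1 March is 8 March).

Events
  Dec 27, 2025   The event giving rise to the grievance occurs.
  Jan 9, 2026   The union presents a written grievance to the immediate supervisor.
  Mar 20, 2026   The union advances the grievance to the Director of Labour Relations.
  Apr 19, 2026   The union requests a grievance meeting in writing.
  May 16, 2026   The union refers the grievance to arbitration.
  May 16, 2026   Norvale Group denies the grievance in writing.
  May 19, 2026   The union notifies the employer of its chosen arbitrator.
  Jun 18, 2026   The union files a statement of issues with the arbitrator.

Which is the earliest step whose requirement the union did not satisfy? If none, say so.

Step 2

Step 1 — 11 and 27 days from Dec 27, 2025 (when the grieved event occurs) are Jan 7, 2026 and Jan 23, 2026 respectively; done Jan 9, 2026, which is between those dates.
Step 2 — counting 65 days from Jan 9, 2026 (when the written grievance is presented to the supervisor) gives a deadline of Mar 15, 2026; not done until Mar 20, 2026, 5 days after the deadline.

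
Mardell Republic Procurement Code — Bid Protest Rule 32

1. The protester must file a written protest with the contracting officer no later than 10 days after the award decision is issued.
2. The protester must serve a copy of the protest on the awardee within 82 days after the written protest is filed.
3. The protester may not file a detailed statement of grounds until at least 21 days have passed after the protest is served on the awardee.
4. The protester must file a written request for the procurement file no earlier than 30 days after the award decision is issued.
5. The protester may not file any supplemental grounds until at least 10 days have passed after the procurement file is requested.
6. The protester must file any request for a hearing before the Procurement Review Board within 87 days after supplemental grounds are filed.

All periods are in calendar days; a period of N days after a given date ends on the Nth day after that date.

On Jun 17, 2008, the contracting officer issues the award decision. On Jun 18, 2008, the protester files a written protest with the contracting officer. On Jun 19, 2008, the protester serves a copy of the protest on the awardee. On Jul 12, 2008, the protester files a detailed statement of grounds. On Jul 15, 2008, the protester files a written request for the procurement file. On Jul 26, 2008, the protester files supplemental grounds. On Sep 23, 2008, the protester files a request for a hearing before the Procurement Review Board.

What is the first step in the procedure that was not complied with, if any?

Step 4

(1) due by Jun 17, 2008 + 10 days = Jun 27, 2008; done Jun 18, 2008 — timely.
(2) due by Jun 18, 2008 + 82 days = Sep 8, 2008; done Jun 19, 2008 — timely.
(3) permitted from Jun 19, 2008 + 21 days = Jul 10, 2008 onward; done Jul 12, 2008, after the minimum wait.
(4) permitted from Jun 17, 2008 + 30 days = Jul 17, 2008 onward; done Jul 15, 2008 — 2 days too early.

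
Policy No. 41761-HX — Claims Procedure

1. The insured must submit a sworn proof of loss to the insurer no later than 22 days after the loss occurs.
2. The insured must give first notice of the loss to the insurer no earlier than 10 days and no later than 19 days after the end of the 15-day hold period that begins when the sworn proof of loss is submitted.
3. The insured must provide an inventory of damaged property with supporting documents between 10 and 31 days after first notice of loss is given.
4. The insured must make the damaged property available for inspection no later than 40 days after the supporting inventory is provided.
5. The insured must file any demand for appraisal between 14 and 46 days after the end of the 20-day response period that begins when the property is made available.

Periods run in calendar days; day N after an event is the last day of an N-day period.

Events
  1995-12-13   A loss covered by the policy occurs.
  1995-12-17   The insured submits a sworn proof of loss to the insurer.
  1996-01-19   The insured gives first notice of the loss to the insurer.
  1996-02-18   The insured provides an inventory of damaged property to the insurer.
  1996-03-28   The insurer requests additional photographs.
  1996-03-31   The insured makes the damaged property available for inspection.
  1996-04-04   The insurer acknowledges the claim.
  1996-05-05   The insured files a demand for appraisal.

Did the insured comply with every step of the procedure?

Step 1 — counting 22 days from 1995-12-13 (when the loss occurs) gives a deadline of 1996-01-04; completed 1995-12-17, before the deadline.
Step 2 — 10 and 19 days from 1996-01-01 (end of the 15-day hold period, which began when the sworn proof of loss is submitted on 1995-12-17) are 1996-01-11 and 1996-01-20 respectively; done 1996-01-19 — within the window.
Step 3 — 10 and 31 days from 1996-01-19 (when first notice of loss is given) are 1996-01-29 and 1996-02-19 respectively; done 1996-02-18 — within the window.
Step 4 — counting 40 days from 1996-02-18 (when the supporting inventory is provided) gives a deadline of 1996-03-29; not done until 1996-03-31, 2 days after the deadline.
The analysis stops there.

No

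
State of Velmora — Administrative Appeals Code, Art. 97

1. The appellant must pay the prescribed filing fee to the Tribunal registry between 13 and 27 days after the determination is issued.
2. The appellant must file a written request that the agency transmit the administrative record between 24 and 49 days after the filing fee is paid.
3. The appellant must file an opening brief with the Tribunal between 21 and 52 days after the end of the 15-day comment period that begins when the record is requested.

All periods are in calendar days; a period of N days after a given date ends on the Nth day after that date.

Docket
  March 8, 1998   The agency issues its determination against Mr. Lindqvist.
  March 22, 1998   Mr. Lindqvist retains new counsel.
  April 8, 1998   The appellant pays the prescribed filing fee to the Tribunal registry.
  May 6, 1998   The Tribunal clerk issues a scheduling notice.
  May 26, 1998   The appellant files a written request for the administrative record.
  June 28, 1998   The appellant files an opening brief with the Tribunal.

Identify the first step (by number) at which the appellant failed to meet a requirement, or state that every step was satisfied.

Step 1: the window is 13–27 days after March 8, 1998 (when the determination is issued), so March 21, 1998 through April 4, 1998; done April 8, 1998 — 4 days after the window closed.

Step 1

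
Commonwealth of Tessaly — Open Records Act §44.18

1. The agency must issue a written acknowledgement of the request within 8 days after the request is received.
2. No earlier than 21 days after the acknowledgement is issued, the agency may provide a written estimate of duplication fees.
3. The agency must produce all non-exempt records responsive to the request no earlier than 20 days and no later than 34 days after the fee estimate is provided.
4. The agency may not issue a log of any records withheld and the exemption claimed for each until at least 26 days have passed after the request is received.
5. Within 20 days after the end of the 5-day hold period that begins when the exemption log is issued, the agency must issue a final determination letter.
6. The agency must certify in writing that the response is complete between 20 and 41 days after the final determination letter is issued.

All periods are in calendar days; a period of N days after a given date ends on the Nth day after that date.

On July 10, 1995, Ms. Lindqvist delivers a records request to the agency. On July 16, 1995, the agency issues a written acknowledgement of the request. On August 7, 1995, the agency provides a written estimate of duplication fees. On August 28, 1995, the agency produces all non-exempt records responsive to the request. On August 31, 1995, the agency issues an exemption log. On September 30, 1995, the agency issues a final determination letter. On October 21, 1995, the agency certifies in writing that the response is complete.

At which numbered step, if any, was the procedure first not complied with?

Step 5

(1) due by July 10, 1995 + 8 days = July 18, 1995; completed July 16, 1995, before the deadline.
(2) permitted from July 16, 1995 + 21 days = August 6, 1995 onward; August 7, 1995 is on or after that date.
(3) the permitted window runs from August 7, 1995 + 20 = August 27, 1995 to August 7, 1995 + 34 = September 10, 1995; done August 28, 1995, which is between those dates.
(4) permitted from July 10, 1995 + 26 days = August 5, 1995 onward; done August 31, 1995 — permitted.
(5) due by September 5, 1995 + 20 days = September 25, 1995; September 30, 1995 misses that deadline by 5 days.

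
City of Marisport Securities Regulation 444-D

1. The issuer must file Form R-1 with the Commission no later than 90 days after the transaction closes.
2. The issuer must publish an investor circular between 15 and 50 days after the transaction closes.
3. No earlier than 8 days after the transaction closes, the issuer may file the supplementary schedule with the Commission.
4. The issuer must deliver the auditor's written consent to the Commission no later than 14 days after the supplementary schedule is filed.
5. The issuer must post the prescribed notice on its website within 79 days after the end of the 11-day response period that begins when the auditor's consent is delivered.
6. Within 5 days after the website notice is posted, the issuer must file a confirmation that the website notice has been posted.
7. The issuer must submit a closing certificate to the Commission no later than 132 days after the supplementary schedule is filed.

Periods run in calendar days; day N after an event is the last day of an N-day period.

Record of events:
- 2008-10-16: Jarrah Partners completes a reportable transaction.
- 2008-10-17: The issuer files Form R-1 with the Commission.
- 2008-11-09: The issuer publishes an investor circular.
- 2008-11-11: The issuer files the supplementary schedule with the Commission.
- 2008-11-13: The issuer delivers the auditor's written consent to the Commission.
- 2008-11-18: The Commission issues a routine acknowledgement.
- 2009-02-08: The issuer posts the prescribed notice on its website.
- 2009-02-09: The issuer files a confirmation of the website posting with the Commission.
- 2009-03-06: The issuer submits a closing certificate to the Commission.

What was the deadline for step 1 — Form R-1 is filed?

2009-01-14

Step 1 runs from 2008-10-16, when the transaction closes. 90 days after 2008-10-16 is 2009-01-14.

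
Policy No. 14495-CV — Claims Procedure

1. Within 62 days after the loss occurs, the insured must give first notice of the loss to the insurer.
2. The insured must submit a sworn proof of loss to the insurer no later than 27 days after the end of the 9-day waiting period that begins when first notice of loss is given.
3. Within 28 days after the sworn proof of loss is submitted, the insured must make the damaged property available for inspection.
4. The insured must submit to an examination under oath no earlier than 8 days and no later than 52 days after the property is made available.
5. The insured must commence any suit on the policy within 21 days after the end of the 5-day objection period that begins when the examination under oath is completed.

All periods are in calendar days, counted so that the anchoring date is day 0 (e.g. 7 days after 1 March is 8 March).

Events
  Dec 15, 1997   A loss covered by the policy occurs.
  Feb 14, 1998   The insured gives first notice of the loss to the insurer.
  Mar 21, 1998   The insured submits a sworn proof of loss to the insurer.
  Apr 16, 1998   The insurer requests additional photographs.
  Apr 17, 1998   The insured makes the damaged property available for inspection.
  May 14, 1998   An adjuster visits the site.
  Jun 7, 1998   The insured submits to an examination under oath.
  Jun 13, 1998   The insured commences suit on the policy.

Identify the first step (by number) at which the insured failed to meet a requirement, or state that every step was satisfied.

(1) due by Dec 15, 1997 + 62 days = Feb 15, 1998; done Feb 14, 1998 — timely.
(2) due by Feb 23, 1998 + 27 days = Mar 22, 1998; completed Mar 21, 1998, before the deadline.
(3) due by Mar 21, 1998 + 28 days = Apr 18, 1998; completed Apr 17, 1998, before the deadline.
(4) the permitted window runs from Apr 17, 1998 + 8 = Apr 25, 1998 to Apr 17, 1998 + 52 = Jun 8, 1998; Jun 7, 1998 falls inside that range.
(5) due by Jun 12, 1998 + 21 days = Jul 3, 1998; completed Jun 13, 1998, before the deadline.

None — every step was satisfied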